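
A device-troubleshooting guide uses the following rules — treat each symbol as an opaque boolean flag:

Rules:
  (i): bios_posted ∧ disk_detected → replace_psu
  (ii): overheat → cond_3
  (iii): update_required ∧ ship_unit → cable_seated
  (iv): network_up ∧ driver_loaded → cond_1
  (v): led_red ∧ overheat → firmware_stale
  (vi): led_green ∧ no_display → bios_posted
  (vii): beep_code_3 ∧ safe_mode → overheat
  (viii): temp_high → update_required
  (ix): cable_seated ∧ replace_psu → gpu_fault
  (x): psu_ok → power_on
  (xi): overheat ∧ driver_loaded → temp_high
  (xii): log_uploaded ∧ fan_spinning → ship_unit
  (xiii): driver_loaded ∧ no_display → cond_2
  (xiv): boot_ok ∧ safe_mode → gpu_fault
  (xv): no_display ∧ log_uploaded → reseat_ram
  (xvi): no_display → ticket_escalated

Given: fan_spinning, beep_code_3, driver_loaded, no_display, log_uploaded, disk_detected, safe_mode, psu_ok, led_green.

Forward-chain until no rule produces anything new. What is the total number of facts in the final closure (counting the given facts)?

22

Round 1 — (vi), (vii), (x), (xii), (xiii), (xv), (xvi), derive bios_posted, overheat, power_on, ship_unit, cond_2, reseat_ram, ticket_escalated.
Round 2 — (i), (ii), (xi), derive replace_psu, cond_3, temp_high.
Round 3 — (viii), derive update_required.
Round 4 — (iii), derive cable_seated.
Round 5 — (ix), derive gpu_fault.
Closure: {beep_code_3, bios_posted, cable_seated, cond_2, cond_3, disk_detected, driver_loaded, fan_spinning, gpu_fault, led_green, log_uploaded, no_display, overheat, power_on, psu_ok, replace_psu, reseat_ram, safe_mode, ship_unit, temp_high, ticket_escalated, update_required} — 22 facts.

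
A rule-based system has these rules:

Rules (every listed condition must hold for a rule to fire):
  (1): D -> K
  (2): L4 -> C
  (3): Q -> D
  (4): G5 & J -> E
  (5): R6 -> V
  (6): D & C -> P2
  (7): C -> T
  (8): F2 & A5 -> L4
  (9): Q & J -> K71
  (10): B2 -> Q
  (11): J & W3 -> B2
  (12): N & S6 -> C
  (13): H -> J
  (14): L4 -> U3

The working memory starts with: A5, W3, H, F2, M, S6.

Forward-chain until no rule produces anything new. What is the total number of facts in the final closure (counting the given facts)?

17

Round 1 fires (8), (13), giving L4, J.
Round 2 fires (2), (11), (14), giving C, B2, U3.
Round 3 fires (7), (10), giving T, Q.
Round 4 fires (3), (9), giving D, K71.
Round 5 fires (1), (6), giving K, P2.
Closure: {A5, B2, C, D, F2, H, J, K, K71, L4, M, P2, Q, S6, T, U3, W3} — 17 facts.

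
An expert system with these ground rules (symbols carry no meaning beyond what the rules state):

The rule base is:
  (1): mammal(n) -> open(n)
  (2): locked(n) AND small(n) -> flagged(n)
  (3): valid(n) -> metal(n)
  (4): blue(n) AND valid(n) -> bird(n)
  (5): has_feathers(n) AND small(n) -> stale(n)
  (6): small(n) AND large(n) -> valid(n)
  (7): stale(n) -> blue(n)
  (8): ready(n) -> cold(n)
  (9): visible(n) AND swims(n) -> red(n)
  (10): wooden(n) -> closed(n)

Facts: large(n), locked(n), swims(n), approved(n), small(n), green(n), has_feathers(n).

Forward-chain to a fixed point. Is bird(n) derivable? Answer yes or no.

Round 1: (2) [locked(n) AND small(n) -> flagged(n)]; (5) [has_feathers(n) AND small(n) -> stale(n)]; (6) [small(n) AND large(n) -> valid(n)]. Adds flagged(n), stale(n), valid(n).
Round 2: (3) [valid(n) -> metal(n)]; (7) [stale(n) -> blue(n)]. Adds metal(n), blue(n).
Round 3: (4) [blue(n) AND valid(n) -> bird(n)]. Adds bird(n).
bird(n) appears in round 3, so it is derivable.

yes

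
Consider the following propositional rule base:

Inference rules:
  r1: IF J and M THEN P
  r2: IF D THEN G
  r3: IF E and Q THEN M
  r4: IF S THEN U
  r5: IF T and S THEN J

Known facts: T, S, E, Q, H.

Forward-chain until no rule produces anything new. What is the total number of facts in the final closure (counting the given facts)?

9

Round 1 fires r3, r4, r5, giving M, U, J.
Round 2 fires r1, giving P.
Closure: {E, H, J, M, P, Q, S, T, U} — 9 facts.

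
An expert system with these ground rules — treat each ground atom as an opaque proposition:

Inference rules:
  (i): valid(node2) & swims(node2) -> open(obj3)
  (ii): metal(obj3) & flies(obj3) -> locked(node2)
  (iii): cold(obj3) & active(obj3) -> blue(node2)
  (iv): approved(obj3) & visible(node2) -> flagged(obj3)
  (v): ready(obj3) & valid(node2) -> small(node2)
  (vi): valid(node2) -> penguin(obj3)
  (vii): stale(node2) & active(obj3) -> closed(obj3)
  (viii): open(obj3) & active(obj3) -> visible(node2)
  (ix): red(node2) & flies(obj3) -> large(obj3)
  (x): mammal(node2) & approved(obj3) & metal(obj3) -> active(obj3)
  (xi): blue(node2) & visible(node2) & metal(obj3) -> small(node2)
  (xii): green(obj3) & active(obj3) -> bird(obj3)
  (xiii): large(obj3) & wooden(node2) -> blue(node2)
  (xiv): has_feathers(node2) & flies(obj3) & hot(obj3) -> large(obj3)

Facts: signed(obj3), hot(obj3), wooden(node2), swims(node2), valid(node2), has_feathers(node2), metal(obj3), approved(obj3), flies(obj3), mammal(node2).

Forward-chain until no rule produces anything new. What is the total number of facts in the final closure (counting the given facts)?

19

Round 1: (i) [valid(node2) & swims(node2) -> open(obj3)]; (ii) [metal(obj3) & flies(obj3) -> locked(node2)]; (vi) [valid(node2) -> penguin(obj3)]; (x) [mammal(node2) & approved(obj3) & metal(obj3) -> active(obj3)]; (xiv) [has_feathers(node2) & flies(obj3) & hot(obj3) -> large(obj3)]. New: open(obj3), locked(node2), penguin(obj3), active(obj3), large(obj3).
Round 2: (viii) [open(obj3) & active(obj3) -> visible(node2)]; (xiii) [large(obj3) & wooden(node2) -> blue(node2)]. New: visible(node2), blue(node2).
Round 3: (iv) [approved(obj3) & visible(node2) -> flagged(obj3)]; (xi) [blue(node2) & visible(node2) & metal(obj3) -> small(node2)]. New: flagged(obj3), small(node2).
Closure: {active(obj3), approved(obj3), blue(node2), flagged(obj3), flies(obj3), has_feathers(node2), hot(obj3), large(obj3), locked(node2), mammal(node2), metal(obj3), open(obj3), penguin(obj3), signed(obj3), small(node2), swims(node2), valid(node2), visible(node2), wooden(node2)} — 19 facts.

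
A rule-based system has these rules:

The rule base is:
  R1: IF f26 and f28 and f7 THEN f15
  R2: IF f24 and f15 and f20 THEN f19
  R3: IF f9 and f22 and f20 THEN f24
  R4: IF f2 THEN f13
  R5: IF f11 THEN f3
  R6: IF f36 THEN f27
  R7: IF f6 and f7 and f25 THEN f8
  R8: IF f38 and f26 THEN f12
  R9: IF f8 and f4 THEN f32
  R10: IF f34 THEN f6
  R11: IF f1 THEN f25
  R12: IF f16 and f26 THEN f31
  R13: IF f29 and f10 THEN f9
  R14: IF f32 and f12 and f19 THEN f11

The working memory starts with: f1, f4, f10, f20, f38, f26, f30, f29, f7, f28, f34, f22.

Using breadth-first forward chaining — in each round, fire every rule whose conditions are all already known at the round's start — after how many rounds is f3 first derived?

5

[1] R1 [IF f26 and f28 and f7 THEN f15]; R8 [IF f38 and f26 THEN f12]; R10 [IF f34 THEN f6]; R11 [IF f1 THEN f25]; R13 [IF f29 and f10 THEN f9]. ⇒ new: f15, f12, f6, f25, f9.
[2] R3 [IF f9 and f22 and f20 THEN f24]; R7 [IF f6 and f7 and f25 THEN f8]. ⇒ new: f24, f8.
[3] R2 [IF f24 and f15 and f20 THEN f19]; R9 [IF f8 and f4 THEN f32]. ⇒ new: f19, f32.
[4] R14 [IF f32 and f12 and f19 THEN f11]. ⇒ new: f11.
[5] R5 [IF f11 THEN f3]. ⇒ new: f3.
f3 first appears in round 5.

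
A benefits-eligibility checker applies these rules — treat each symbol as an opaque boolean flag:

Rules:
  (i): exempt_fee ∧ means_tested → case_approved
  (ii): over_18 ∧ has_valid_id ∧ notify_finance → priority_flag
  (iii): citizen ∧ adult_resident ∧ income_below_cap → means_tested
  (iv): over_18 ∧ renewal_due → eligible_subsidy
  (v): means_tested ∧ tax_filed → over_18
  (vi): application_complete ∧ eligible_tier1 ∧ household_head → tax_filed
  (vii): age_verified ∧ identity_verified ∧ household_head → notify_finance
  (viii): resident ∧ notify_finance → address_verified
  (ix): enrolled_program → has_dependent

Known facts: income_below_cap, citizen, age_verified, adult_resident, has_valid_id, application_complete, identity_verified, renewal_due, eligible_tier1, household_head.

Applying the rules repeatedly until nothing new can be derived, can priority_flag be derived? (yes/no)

yes

Round 1: (iii) [citizen ∧ adult_resident ∧ income_below_cap → means_tested]; (vi) [application_complete ∧ eligible_tier1 ∧ household_head → tax_filed]; (vii) [age_verified ∧ identity_verified ∧ household_head → notify_finance]. Adds means_tested, tax_filed, notify_finance.
Round 2: (v) [means_tested ∧ tax_filed → over_18]. Adds over_18.
Round 3: (ii) [over_18 ∧ has_valid_id ∧ notify_finance → priority_flag]; (iv) [over_18 ∧ renewal_due → eligible_subsidy]. Adds priority_flag, eligible_subsidy.
priority_flag appears in round 3, so it is derivable.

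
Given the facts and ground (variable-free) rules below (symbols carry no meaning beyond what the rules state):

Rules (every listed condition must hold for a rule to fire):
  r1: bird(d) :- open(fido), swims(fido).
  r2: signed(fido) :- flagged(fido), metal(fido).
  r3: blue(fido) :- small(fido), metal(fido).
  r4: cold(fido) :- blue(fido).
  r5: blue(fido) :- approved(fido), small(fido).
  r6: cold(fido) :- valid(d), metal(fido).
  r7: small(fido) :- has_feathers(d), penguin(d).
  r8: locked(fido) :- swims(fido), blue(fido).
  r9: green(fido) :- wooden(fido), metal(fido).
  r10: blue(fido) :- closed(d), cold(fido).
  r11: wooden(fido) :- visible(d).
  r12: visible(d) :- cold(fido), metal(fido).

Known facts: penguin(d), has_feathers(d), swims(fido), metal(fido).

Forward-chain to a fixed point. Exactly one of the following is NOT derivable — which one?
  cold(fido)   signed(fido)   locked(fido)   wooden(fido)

signed(fido)

Round 1 fires r7, giving small(fido).
Round 2 fires r3, giving blue(fido).
Round 3 fires r4, r8, giving cold(fido), locked(fido).
Round 4 fires r12, giving visible(d).
Round 5 fires r11, giving wooden(fido).
Round 6 fires r9, giving green(fido).
Derived: cold(fido) (round 3), wooden(fido) (round 5), locked(fido) (round 3). signed(fido) never appears in any round.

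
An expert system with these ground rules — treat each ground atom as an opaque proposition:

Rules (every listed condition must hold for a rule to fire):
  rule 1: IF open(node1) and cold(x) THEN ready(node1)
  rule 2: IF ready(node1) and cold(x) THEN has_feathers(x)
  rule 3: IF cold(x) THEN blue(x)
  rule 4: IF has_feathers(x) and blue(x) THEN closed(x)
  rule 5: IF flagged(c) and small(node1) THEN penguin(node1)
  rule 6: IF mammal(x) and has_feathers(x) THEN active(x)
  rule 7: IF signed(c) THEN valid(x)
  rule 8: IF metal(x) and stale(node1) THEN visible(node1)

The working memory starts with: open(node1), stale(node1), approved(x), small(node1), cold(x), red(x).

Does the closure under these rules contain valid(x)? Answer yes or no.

no

[1] rule 1 [IF open(node1) and cold(x) THEN ready(node1)]; rule 3 [IF cold(x) THEN blue(x)]. ⇒ new: ready(node1), blue(x).
[2] rule 2 [IF ready(node1) and cold(x) THEN has_feathers(x)]. ⇒ new: has_feathers(x).
[3] rule 4 [IF has_feathers(x) and blue(x) THEN closed(x)]. ⇒ new: closed(x).
Fixed point reached. valid(x) is concluded only by rule 7; rule 7 needs signed(c) (never derived).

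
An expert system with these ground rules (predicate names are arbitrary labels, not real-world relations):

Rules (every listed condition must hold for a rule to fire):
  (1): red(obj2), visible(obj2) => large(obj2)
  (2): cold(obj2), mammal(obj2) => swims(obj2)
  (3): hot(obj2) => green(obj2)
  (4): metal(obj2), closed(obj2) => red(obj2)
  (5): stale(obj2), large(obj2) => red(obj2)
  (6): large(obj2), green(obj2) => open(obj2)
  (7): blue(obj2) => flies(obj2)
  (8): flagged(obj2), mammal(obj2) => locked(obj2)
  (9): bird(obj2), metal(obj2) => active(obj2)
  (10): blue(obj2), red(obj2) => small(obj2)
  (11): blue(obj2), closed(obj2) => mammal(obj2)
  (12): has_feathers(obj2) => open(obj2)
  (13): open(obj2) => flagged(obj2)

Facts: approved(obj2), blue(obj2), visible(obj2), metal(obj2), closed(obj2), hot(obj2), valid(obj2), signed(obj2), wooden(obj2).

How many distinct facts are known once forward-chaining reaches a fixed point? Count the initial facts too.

18

Round 1: (3) [hot(obj2) => green(obj2)]; (4) [metal(obj2), closed(obj2) => red(obj2)]; (7) [blue(obj2) => flies(obj2)]; (11) [blue(obj2), closed(obj2) => mammal(obj2)]. Adds green(obj2), red(obj2), flies(obj2), mammal(obj2).
Round 2: (1) [red(obj2), visible(obj2) => large(obj2)]; (10) [blue(obj2), red(obj2) => small(obj2)]. Adds large(obj2), small(obj2).
Round 3: (6) [large(obj2), green(obj2) => open(obj2)]. Adds open(obj2).
Round 4: (13) [open(obj2) => flagged(obj2)]. Adds flagged(obj2).
Round 5: (8) [flagged(obj2), mammal(obj2) => locked(obj2)]. Adds locked(obj2).
Closure: {approved(obj2), blue(obj2), closed(obj2), flagged(obj2), flies(obj2), green(obj2), hot(obj2), large(obj2), locked(obj2), mammal(obj2), metal(obj2), open(obj2), red(obj2), signed(obj2), small(obj2), valid(obj2), visible(obj2), wooden(obj2)} — 18 facts.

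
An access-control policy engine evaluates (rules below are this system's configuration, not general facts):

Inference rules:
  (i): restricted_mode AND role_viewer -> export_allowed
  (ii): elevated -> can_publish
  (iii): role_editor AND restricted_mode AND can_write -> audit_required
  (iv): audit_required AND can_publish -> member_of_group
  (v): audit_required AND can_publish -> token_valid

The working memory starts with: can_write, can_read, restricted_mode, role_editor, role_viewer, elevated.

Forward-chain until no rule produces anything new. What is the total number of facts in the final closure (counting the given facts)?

11

[1] (i) [restricted_mode AND role_viewer -> export_allowed]; (ii) [elevated -> can_publish]; (iii) [role_editor AND restricted_mode AND can_write -> audit_required]. ⇒ new: export_allowed, can_publish, audit_required.
[2] (iv) [audit_required AND can_publish -> member_of_group]; (v) [audit_required AND can_publish -> token_valid]. ⇒ new: member_of_group, token_valid.
Closure: {audit_required, can_publish, can_read, can_write, elevated, export_allowed, member_of_group, restricted_mode, role_editor, role_viewer, token_valid} — 11 facts.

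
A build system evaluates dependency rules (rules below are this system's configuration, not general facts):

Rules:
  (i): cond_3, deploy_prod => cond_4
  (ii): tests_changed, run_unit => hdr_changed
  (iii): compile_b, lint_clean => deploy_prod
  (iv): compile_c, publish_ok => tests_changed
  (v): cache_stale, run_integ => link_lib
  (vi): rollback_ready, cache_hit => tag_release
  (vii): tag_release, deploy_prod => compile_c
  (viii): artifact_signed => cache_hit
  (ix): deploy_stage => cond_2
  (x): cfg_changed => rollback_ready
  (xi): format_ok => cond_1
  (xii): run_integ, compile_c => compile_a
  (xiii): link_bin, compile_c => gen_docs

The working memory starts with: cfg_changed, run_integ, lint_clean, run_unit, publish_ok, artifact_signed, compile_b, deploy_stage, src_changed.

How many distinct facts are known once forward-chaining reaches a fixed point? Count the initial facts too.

Round 1 — (iii), (viii), (ix), (x), derive deploy_prod, cache_hit, cond_2, rollback_ready.
Round 2 — (vi), derive tag_release.
Round 3 — (vii), derive compile_c.
Round 4 — (iv), (xii), derive tests_changed, compile_a.
Round 5 — (ii), derive hdr_changed.
Closure: {artifact_signed, cache_hit, cfg_changed, compile_a, compile_b, compile_c, cond_2, deploy_prod, deploy_stage, hdr_changed, lint_clean, publish_ok, rollback_ready, run_integ, run_unit, src_changed, tag_release, tests_changed} — 18 facts.

18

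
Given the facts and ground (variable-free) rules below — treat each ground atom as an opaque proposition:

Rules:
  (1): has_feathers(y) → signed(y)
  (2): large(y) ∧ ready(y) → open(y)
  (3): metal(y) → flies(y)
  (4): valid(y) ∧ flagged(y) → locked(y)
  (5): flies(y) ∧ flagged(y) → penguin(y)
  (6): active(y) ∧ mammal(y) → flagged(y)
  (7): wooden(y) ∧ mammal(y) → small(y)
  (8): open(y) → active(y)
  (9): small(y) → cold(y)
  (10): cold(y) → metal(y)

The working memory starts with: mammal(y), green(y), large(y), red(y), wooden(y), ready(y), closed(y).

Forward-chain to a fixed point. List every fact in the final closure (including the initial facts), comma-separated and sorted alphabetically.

Round 1 fires (2), (7), giving open(y), small(y).
Round 2 fires (8), (9), giving active(y), cold(y).
Round 3 fires (6), (10), giving flagged(y), metal(y).
Round 4 fires (3), giving flies(y).
Round 5 fires (5), giving penguin(y).

active(y), closed(y), cold(y), flagged(y), flies(y), green(y), large(y), mammal(y), metal(y), open(y), penguin(y), ready(y), red(y), small(y), wooden(y)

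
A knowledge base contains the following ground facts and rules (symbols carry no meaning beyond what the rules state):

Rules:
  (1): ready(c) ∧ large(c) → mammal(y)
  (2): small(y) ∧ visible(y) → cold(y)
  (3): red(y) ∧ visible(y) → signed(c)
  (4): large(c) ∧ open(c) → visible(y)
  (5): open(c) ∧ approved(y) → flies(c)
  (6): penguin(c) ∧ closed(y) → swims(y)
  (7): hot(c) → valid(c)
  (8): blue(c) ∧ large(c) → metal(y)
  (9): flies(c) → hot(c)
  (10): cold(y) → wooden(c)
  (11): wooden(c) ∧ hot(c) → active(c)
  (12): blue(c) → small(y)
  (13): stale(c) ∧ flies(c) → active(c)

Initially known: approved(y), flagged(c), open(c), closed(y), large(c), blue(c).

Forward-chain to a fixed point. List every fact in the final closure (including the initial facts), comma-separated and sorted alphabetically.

active(c), approved(y), blue(c), closed(y), cold(y), flagged(c), flies(c), hot(c), large(c), metal(y), open(c), small(y), valid(c), visible(y), wooden(c)

Round 1 fires (4), (5), (8), (12), giving visible(y), flies(c), metal(y), small(y).
Round 2 fires (2), (9), giving cold(y), hot(c).
Round 3 fires (7), (10), giving valid(c), wooden(c).
Round 4 fires (11), giving active(c).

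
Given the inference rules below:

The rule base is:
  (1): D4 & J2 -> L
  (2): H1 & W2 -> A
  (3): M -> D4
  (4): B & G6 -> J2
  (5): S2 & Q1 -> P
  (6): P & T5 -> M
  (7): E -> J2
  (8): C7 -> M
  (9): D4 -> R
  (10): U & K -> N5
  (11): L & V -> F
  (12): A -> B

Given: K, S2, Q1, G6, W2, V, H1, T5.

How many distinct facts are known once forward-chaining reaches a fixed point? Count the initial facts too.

[1] (2) [H1 & W2 -> A]; (5) [S2 & Q1 -> P]. ⇒ new: A, P.
[2] (6) [P & T5 -> M]; (12) [A -> B]. ⇒ new: M, B.
[3] (3) [M -> D4]; (4) [B & G6 -> J2]. ⇒ new: D4, J2.
[4] (1) [D4 & J2 -> L]; (9) [D4 -> R]. ⇒ new: L, R.
[5] (11) [L & V -> F]. ⇒ new: F.
Closure: {A, B, D4, F, G6, H1, J2, K, L, M, P, Q1, R, S2, T5, V, W2} — 17 facts.

17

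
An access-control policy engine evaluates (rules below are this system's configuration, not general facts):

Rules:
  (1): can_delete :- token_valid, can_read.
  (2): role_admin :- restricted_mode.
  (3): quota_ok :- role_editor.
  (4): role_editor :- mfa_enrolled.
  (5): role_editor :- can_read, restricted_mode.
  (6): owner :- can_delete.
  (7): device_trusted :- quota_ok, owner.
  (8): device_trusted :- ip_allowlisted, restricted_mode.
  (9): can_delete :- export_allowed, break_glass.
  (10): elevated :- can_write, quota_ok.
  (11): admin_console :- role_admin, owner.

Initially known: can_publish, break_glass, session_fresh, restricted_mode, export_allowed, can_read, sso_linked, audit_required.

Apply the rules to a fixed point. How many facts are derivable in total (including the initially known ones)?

15

[1] (2) [role_admin :- restricted_mode.]; (5) [role_editor :- can_read, restricted_mode.]; (9) [can_delete :- export_allowed, break_glass.]. ⇒ new: role_admin, role_editor, can_delete.
[2] (3) [quota_ok :- role_editor.]; (6) [owner :- can_delete.]. ⇒ new: quota_ok, owner.
[3] (7) [device_trusted :- quota_ok, owner.]; (11) [admin_console :- role_admin, owner.]. ⇒ new: device_trusted, admin_console.
Closure: {admin_console, audit_required, break_glass, can_delete, can_publish, can_read, device_trusted, export_allowed, owner, quota_ok, restricted_mode, role_admin, role_editor, session_fresh, sso_linked} — 15 facts.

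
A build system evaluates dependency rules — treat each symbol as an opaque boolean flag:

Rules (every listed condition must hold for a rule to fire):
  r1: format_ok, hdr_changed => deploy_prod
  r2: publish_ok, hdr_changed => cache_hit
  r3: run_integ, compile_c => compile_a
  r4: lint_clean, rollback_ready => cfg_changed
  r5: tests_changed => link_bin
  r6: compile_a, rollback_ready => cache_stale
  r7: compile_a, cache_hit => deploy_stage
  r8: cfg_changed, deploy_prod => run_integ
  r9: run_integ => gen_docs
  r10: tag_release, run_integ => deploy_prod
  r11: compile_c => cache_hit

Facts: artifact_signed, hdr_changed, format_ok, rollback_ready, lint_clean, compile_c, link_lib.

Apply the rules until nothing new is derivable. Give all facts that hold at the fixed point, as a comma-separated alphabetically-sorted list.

[1] r1 [format_ok, hdr_changed => deploy_prod]; r4 [lint_clean, rollback_ready => cfg_changed]; r11 [compile_c => cache_hit]. ⇒ new: deploy_prod, cfg_changed, cache_hit.
[2] r8 [cfg_changed, deploy_prod => run_integ]. ⇒ new: run_integ.
[3] r3 [run_integ, compile_c => compile_a]; r9 [run_integ => gen_docs]. ⇒ new: compile_a, gen_docs.
[4] r6 [compile_a, rollback_ready => cache_stale]; r7 [compile_a, cache_hit => deploy_stage]. ⇒ new: cache_stale, deploy_stage.

artifact_signed, cache_hit, cache_stale, cfg_changed, compile_a, compile_c, deploy_prod, deploy_stage, format_ok, gen_docs, hdr_changed, link_lib, lint_clean, rollback_ready, run_integ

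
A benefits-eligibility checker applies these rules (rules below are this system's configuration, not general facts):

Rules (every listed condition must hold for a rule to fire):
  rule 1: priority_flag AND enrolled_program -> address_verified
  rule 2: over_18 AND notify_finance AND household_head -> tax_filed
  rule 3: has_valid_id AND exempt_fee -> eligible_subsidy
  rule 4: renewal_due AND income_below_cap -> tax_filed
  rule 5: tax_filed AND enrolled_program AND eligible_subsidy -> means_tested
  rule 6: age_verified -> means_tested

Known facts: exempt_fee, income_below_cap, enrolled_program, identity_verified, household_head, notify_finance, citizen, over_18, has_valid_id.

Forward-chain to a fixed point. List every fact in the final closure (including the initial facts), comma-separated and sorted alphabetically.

Round 1 — rule 2, rule 3, derive tax_filed, eligible_subsidy.
Round 2 — rule 5, derive means_tested.

citizen, eligible_subsidy, enrolled_program, exempt_fee, has_valid_id, household_head, identity_verified, income_below_cap, means_tested, notify_finance, over_18, tax_filed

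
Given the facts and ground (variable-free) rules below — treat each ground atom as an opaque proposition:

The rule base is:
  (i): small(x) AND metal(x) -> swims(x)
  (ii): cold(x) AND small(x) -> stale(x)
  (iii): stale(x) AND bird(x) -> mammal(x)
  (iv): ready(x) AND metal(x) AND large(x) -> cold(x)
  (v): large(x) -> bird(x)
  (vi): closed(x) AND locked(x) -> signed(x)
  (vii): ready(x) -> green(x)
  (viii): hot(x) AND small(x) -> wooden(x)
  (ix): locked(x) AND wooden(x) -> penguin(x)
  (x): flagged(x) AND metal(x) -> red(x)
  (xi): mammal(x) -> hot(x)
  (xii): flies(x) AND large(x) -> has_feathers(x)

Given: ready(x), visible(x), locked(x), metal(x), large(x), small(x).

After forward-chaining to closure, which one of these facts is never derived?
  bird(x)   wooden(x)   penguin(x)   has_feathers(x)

[1] (i) [small(x) AND metal(x) -> swims(x)]; (iv) [ready(x) AND metal(x) AND large(x) -> cold(x)]; (v) [large(x) -> bird(x)]; (vii) [ready(x) -> green(x)]. ⇒ new: swims(x), cold(x), bird(x), green(x).
[2] (ii) [cold(x) AND small(x) -> stale(x)]. ⇒ new: stale(x).
[3] (iii) [stale(x) AND bird(x) -> mammal(x)]. ⇒ new: mammal(x).
[4] (xi) [mammal(x) -> hot(x)]. ⇒ new: hot(x).
[5] (viii) [hot(x) AND small(x) -> wooden(x)]. ⇒ new: wooden(x).
[6] (ix) [locked(x) AND wooden(x) -> penguin(x)]. ⇒ new: penguin(x).
Derived: penguin(x) (round 6), bird(x) (round 1), wooden(x) (round 5). has_feathers(x) never appears in any round.

has_feathers(x)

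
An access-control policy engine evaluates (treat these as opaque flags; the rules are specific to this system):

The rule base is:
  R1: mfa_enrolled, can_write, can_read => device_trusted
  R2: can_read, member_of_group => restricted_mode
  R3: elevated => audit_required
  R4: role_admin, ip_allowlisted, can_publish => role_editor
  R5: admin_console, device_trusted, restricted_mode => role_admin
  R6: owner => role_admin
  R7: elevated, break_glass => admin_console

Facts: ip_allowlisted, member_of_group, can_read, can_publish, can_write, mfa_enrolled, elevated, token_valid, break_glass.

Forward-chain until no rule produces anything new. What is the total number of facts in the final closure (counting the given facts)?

15

Round 1 — R1, R2, R3, R7, derive device_trusted, restricted_mode, audit_required, admin_console.
Round 2 — R5, derive role_admin.
Round 3 — R4, derive role_editor.
Closure: {admin_console, audit_required, break_glass, can_publish, can_read, can_write, device_trusted, elevated, ip_allowlisted, member_of_group, mfa_enrolled, restricted_mode, role_admin, role_editor, token_valid} — 15 facts.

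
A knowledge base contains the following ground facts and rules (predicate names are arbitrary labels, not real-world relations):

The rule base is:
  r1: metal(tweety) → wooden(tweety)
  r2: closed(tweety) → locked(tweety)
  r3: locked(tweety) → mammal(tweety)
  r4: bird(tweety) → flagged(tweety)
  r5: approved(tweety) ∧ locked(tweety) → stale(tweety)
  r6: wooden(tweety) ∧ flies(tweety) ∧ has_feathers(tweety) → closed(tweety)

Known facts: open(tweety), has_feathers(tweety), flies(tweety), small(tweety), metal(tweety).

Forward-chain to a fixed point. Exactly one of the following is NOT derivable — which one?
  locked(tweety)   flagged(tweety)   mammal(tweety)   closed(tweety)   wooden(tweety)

Round 1: r1 [metal(tweety) → wooden(tweety)]. Adds wooden(tweety).
Round 2: r6 [wooden(tweety) ∧ flies(tweety) ∧ has_feathers(tweety) → closed(tweety)]. Adds closed(tweety).
Round 3: r2 [closed(tweety) → locked(tweety)]. Adds locked(tweety).
Round 4: r3 [locked(tweety) → mammal(tweety)]. Adds mammal(tweety).
Derived: locked(tweety) (round 3), closed(tweety) (round 2), mammal(tweety) (round 4), wooden(tweety) (round 1). flagged(tweety) never appears in any round.

flagged(tweety)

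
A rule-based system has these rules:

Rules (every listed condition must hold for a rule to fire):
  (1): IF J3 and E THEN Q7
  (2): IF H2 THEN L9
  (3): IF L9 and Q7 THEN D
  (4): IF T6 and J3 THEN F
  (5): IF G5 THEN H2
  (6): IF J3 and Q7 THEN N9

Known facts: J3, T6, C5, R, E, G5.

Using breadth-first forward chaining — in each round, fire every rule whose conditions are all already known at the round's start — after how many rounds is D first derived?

Round 1: (1) [IF J3 and E THEN Q7]; (4) [IF T6 and J3 THEN F]; (5) [IF G5 THEN H2]. New: Q7, F, H2.
Round 2: (2) [IF H2 THEN L9]; (6) [IF J3 and Q7 THEN N9]. New: L9, N9.
Round 3: (3) [IF L9 and Q7 THEN D]. New: D.
D first appears in round 3.

3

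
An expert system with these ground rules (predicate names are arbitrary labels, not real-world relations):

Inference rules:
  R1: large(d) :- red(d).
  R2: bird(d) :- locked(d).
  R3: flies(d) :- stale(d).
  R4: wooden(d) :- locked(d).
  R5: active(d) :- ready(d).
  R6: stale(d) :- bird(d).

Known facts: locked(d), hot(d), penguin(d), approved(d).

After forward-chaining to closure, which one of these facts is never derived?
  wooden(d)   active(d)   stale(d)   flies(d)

Round 1: R2 [bird(d) :- locked(d).]; R4 [wooden(d) :- locked(d).]. Adds bird(d), wooden(d).
Round 2: R6 [stale(d) :- bird(d).]. Adds stale(d).
Round 3: R3 [flies(d) :- stale(d).]. Adds flies(d).
Derived: flies(d) (round 3), wooden(d) (round 1), stale(d) (round 2). active(d) never appears in any round.

active(d)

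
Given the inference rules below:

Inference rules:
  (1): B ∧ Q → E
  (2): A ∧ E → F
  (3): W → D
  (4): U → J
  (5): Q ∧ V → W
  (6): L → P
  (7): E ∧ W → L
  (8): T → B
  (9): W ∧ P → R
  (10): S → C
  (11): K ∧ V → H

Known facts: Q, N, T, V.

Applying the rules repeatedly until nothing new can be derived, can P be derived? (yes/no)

Round 1: (5) [Q ∧ V → W]; (8) [T → B]. Adds W, B.
Round 2: (1) [B ∧ Q → E]; (3) [W → D]. Adds E, D.
Round 3: (7) [E ∧ W → L]. Adds L.
Round 4: (6) [L → P]. Adds P.
Round 5: (9) [W ∧ P → R]. Adds R.
P appears in round 4, so it is derivable.

yes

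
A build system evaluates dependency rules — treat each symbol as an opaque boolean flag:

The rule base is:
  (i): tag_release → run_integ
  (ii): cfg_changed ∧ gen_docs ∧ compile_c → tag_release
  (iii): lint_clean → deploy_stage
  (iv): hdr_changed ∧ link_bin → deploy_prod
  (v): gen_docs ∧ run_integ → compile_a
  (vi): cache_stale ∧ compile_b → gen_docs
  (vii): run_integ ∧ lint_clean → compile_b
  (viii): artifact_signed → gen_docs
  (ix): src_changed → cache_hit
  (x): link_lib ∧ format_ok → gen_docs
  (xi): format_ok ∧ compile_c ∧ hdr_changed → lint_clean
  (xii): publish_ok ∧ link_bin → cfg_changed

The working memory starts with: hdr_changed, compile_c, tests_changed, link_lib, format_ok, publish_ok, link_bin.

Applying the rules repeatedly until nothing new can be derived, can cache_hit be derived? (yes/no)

no

Round 1 fires (iv), (x), (xi), (xii), giving deploy_prod, gen_docs, lint_clean, cfg_changed.
Round 2 fires (ii), (iii), giving tag_release, deploy_stage.
Round 3 fires (i), giving run_integ.
Round 4 fires (v), (vii), giving compile_a, compile_b.
Fixed point reached. cache_hit is concluded only by (ix); (ix) needs src_changed (never derived).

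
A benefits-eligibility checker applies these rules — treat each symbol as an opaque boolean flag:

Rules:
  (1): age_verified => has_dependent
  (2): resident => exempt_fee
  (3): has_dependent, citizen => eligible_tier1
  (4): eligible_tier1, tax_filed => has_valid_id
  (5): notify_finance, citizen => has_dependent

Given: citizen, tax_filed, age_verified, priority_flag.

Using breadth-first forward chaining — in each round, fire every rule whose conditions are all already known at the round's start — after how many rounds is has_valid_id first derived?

3

Round 1: (1) [age_verified => has_dependent]. New: has_dependent.
Round 2: (3) [has_dependent, citizen => eligible_tier1]. New: eligible_tier1.
Round 3: (4) [eligible_tier1, tax_filed => has_valid_id]. New: has_valid_id.
has_valid_id first appears in round 3.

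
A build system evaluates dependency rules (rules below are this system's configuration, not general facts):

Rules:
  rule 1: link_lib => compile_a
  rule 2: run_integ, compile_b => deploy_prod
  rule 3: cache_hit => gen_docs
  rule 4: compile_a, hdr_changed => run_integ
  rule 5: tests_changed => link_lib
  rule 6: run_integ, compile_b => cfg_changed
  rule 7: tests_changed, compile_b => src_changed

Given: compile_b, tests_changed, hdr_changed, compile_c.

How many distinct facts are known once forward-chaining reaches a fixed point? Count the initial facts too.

Round 1 — rule 5, rule 7, derive link_lib, src_changed.
Round 2 — rule 1, derive compile_a.
Round 3 — rule 4, derive run_integ.
Round 4 — rule 2, rule 6, derive deploy_prod, cfg_changed.
Closure: {cfg_changed, compile_a, compile_b, compile_c, deploy_prod, hdr_changed, link_lib, run_integ, src_changed, tests_changed} — 10 facts.

10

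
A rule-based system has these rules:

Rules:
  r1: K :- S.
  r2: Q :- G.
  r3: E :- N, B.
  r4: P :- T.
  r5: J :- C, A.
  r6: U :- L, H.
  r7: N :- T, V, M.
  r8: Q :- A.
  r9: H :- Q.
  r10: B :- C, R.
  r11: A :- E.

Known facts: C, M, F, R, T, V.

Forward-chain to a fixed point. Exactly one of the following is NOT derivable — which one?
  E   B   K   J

K

Round 1: r4 [P :- T.]; r7 [N :- T, V, M.]; r10 [B :- C, R.]. New: P, N, B.
Round 2: r3 [E :- N, B.]. New: E.
Round 3: r11 [A :- E.]. New: A.
Round 4: r5 [J :- C, A.]; r8 [Q :- A.]. New: J, Q.
Round 5: r9 [H :- Q.]. New: H.
Derived: B (round 1), J (round 4), E (round 2). K never appears in any round.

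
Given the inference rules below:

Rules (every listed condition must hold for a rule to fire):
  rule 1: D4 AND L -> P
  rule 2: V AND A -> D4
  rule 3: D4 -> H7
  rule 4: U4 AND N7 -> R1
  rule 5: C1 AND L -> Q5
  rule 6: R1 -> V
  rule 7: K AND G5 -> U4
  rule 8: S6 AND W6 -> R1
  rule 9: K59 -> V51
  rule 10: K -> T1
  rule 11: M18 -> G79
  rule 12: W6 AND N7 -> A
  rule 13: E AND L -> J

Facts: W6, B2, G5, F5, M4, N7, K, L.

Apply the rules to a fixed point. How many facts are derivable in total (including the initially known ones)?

[1] rule 7 [K AND G5 -> U4]; rule 10 [K -> T1]; rule 12 [W6 AND N7 -> A]. ⇒ new: U4, T1, A.
[2] rule 4 [U4 AND N7 -> R1]. ⇒ new: R1.
[3] rule 6 [R1 -> V]. ⇒ new: V.
[4] rule 2 [V AND A -> D4]. ⇒ new: D4.
[5] rule 1 [D4 AND L -> P]; rule 3 [D4 -> H7]. ⇒ new: P, H7.
Closure: {A, B2, D4, F5, G5, H7, K, L, M4, N7, P, R1, T1, U4, V, W6} — 16 facts.

16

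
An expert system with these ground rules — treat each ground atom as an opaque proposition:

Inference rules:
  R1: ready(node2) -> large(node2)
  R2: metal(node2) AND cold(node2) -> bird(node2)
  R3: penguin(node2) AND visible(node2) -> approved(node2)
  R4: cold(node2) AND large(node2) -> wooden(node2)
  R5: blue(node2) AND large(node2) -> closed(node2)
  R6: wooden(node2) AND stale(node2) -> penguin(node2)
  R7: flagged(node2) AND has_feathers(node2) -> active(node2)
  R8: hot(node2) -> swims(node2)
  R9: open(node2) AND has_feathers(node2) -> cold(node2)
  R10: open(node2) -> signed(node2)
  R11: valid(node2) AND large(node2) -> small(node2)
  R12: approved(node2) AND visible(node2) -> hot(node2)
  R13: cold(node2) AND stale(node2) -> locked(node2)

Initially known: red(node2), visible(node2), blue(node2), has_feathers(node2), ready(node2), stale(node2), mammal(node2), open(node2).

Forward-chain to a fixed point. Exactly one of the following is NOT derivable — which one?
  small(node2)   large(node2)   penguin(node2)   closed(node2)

small(node2)

Round 1 — R1, R9, R10, derive large(node2), cold(node2), signed(node2).
Round 2 — R4, R5, R13, derive wooden(node2), closed(node2), locked(node2).
Round 3 — R6, derive penguin(node2).
Round 4 — R3, derive approved(node2).
Round 5 — R12, derive hot(node2).
Round 6 — R8, derive swims(node2).
Derived: large(node2) (round 1), penguin(node2) (round 3), closed(node2) (round 2). small(node2) never appears in any round.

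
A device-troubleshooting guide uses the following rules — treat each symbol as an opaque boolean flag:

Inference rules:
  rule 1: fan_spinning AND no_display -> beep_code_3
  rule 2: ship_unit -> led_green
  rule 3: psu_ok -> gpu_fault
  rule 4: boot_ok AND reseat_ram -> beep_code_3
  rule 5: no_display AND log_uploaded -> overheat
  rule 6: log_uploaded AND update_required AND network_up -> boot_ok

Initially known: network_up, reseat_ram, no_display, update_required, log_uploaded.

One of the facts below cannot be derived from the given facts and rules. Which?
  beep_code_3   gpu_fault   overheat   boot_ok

gpu_fault

Round 1 fires rule 5, rule 6, giving overheat, boot_ok.
Round 2 fires rule 4, giving beep_code_3.
Derived: beep_code_3 (round 2), boot_ok (round 1), overheat (round 1). gpu_fault never appears in any round.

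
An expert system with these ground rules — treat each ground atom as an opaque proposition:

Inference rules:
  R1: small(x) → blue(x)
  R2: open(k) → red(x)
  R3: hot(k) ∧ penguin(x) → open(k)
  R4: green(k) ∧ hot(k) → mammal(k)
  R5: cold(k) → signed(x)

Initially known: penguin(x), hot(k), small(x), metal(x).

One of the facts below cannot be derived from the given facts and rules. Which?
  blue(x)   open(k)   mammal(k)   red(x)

[1] R1 [small(x) → blue(x)]; R3 [hot(k) ∧ penguin(x) → open(k)]. ⇒ new: blue(x), open(k).
[2] R2 [open(k) → red(x)]. ⇒ new: red(x).
Derived: red(x) (round 2), blue(x) (round 1), open(k) (round 1). mammal(k) never appears in any round.

mammal(k)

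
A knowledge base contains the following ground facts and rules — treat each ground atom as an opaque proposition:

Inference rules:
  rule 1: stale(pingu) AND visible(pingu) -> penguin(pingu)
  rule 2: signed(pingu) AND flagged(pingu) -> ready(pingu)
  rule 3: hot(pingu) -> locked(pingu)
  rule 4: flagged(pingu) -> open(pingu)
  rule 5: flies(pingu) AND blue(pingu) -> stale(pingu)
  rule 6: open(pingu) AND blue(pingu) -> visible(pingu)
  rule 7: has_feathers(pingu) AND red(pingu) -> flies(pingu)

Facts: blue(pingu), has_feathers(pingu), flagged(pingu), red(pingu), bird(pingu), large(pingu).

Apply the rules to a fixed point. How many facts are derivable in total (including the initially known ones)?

11

Round 1: rule 4 [flagged(pingu) -> open(pingu)]; rule 7 [has_feathers(pingu) AND red(pingu) -> flies(pingu)]. New: open(pingu), flies(pingu).
Round 2: rule 5 [flies(pingu) AND blue(pingu) -> stale(pingu)]; rule 6 [open(pingu) AND blue(pingu) -> visible(pingu)]. New: stale(pingu), visible(pingu).
Round 3: rule 1 [stale(pingu) AND visible(pingu) -> penguin(pingu)]. New: penguin(pingu).
Closure: {bird(pingu), blue(pingu), flagged(pingu), flies(pingu), has_feathers(pingu), large(pingu), open(pingu), penguin(pingu), red(pingu), stale(pingu), visible(pingu)} — 11 facts.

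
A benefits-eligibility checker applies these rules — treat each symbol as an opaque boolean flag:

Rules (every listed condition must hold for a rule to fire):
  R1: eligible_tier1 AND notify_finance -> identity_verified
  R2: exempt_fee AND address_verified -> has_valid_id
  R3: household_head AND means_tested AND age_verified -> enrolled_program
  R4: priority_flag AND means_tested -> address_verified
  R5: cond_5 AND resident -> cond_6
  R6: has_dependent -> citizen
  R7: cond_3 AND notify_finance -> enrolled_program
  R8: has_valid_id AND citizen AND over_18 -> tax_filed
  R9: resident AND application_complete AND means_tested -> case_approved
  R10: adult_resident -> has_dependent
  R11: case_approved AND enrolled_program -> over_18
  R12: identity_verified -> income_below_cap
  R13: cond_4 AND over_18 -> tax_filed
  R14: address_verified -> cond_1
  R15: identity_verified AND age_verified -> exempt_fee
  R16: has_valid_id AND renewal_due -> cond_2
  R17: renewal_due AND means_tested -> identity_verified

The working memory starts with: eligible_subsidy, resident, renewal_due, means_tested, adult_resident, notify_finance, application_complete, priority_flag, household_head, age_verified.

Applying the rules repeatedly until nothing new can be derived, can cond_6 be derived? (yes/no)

Round 1 — R3, R4, R9, R10, R17, derive enrolled_program, address_verified, case_approved, has_dependent, identity_verified.
Round 2 — R6, R11, R12, R14, R15, derive citizen, over_18, income_below_cap, cond_1, exempt_fee.
Round 3 — R2, derive has_valid_id.
Round 4 — R8, R16, derive tax_filed, cond_2.
Fixed point reached. cond_6 is concluded only by R5; R5 needs cond_5 (never derived).

no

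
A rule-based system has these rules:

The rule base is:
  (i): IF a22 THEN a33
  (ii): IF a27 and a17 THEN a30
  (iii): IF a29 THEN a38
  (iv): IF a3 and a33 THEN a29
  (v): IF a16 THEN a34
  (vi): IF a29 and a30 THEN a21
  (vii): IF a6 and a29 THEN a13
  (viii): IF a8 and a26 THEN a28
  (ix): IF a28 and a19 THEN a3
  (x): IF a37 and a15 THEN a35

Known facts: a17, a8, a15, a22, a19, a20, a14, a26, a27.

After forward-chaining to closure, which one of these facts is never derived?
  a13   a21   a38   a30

a13

Round 1: (i) [IF a22 THEN a33]; (ii) [IF a27 and a17 THEN a30]; (viii) [IF a8 and a26 THEN a28]. Adds a33, a30, a28.
Round 2: (ix) [IF a28 and a19 THEN a3]. Adds a3.
Round 3: (iv) [IF a3 and a33 THEN a29]. Adds a29.
Round 4: (iii) [IF a29 THEN a38]; (vi) [IF a29 and a30 THEN a21]. Adds a38, a21.
Derived: a30 (round 1), a21 (round 4), a38 (round 4). a13 never appears in any round.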